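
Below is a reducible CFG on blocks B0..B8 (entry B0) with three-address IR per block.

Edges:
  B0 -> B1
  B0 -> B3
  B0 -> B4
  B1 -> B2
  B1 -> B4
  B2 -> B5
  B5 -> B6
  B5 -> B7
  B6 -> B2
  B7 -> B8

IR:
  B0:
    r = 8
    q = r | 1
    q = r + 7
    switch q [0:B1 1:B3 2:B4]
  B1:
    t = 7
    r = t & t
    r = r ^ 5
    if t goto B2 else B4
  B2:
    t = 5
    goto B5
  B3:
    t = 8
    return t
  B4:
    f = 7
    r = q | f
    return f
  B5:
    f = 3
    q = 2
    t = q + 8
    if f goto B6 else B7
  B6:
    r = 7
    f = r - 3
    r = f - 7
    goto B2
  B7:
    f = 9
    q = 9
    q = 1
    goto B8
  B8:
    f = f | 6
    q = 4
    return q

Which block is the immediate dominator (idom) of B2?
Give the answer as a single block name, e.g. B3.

idom tree: B1←B0 B2←B1 B3←B0 B4←B0 B5←B2 B6←B5 B7←B5 B8←B7
Dom∩ at merges:
  B2: preds {B1,B6}: {B0,B1} ∩ {B0,B1,B2,B5,B6} = {B0,B1}; idom=B1
  B4: preds {B0,B1}: {B0} ∩ {B0,B1} = {B0}; idom=B0

idom(B2) = B1

Answer: B1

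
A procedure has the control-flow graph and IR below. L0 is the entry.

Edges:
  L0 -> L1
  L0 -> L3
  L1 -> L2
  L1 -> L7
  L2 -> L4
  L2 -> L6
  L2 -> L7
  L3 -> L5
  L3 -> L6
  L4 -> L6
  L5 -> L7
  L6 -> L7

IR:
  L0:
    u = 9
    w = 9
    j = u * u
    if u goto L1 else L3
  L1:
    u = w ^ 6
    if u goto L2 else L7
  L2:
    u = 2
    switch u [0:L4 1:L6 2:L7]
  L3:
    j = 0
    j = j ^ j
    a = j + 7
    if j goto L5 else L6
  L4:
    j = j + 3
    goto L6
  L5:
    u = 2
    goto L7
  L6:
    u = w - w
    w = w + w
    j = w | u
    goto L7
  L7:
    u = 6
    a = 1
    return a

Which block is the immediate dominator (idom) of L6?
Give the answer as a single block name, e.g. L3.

Answer: L0

Analysis:
idom tree: L1←L0 L2←L1 L3←L0 L4←L2 L5←L3 L6←L0 L7←L0
Dom at joins:
  L6: preds {L2,L3,L4}: {L0,L1,L2} ∩ {L0,L3} ∩ {L0,L1,L2,L4} = {L0}; idom=L0
  L7: preds {L1,L2,L5,L6}: {L0,L1} ∩ {L0,L1,L2} ∩ {L0,L3,L5} ∩ {L0,L6} = {L0}; idom=L0

idom(L6) = L0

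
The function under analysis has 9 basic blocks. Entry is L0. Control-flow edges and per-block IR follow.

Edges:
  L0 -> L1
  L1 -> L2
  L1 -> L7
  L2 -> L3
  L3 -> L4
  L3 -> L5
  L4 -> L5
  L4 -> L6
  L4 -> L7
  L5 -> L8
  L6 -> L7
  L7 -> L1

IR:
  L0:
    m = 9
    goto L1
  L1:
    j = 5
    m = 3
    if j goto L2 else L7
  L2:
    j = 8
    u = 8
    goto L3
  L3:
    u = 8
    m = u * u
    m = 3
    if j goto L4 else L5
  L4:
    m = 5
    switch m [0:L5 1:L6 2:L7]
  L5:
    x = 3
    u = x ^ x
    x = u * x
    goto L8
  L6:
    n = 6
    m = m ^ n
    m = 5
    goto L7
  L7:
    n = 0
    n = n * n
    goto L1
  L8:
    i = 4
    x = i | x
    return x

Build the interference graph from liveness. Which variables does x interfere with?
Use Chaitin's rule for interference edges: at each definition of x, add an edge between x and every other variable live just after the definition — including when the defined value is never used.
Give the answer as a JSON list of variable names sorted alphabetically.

Block summaries:
  L0 def {m} use ∅
  L1 def {j,m} use ∅
  L2 def {j,u} use ∅
  L3 def {m,u} use {j}
  L4 def {m} use ∅
  L5 def {u,x} use ∅
  L6 def {m,n} use {m}
  L7 def {n} use ∅
  L8 def {i,x} use {x}

Live sets:
  L0: in=∅ out=∅
  L1: in=∅ out=∅
  L2: in=∅ out={j}
  L3: in={j} out=∅
  L4: in=∅ out={m}
  L5: in=∅ out={x}
  L6: in={m} out=∅
  L7: in=∅ out=∅
  L8: in={x} out=∅

Interfere edges:
  i↔{x}
  j↔{m,u}
  m↔{j,n}
  n↔{m}
  u↔{j,x}
  x↔{i,u}

N(x) = ["i", "u"]

Answer: ["i", "u"]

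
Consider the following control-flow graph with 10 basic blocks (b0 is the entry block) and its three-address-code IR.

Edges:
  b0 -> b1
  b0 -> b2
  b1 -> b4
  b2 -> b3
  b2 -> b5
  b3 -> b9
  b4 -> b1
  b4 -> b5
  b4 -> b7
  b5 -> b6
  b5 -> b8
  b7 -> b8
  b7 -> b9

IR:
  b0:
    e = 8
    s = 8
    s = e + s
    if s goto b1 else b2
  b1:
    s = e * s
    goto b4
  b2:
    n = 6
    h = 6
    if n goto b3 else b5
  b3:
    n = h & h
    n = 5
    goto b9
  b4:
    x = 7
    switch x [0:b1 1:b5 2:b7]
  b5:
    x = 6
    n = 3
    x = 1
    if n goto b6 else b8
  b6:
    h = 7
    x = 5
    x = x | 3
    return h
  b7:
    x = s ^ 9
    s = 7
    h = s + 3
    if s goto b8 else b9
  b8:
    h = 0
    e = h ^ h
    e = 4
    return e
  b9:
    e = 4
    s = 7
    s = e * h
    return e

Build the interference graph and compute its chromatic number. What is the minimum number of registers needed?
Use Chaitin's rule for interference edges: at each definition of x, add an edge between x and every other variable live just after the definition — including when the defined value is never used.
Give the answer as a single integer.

def/use:
  b0: def={e,s} ue=∅
  b1: def={s} ue={e,s}
  b2: def={h,n} ue=∅
  b3: def={n} ue={h}
  b4: def={x} ue=∅
  b5: def={n,x} ue=∅
  b6: def={h,x} ue=∅
  b7: def={h,s,x} ue={s}
  b8: def={e,h} ue=∅
  b9: def={e,s} ue={h}

Live sets:
  b0 li=∅ lo={e,s}
  b1 li={e,s} lo={e,s}
  b2 li=∅ lo={h}
  b3 li={h} lo={h}
  b4 li={e,s} lo={e,s}
  b5 li=∅ lo=∅
  b6 li=∅ lo=∅
  b7 li={s} lo={h}
  b8 li=∅ lo=∅
  b9 li={h} lo=∅

Conflict graph:
  e — {h,s,x}
  h — {e,n,s,x}
  n — {h,x}
  s — {e,h,x}
  x — {e,h,n,s}

Registers:
  clique {e,h,s,x} ⇒ need ≥ 4
  4-colouring: R0={h}  R1={x}  R2={e,n}  R3={s}
  χ = 4

Answer: 4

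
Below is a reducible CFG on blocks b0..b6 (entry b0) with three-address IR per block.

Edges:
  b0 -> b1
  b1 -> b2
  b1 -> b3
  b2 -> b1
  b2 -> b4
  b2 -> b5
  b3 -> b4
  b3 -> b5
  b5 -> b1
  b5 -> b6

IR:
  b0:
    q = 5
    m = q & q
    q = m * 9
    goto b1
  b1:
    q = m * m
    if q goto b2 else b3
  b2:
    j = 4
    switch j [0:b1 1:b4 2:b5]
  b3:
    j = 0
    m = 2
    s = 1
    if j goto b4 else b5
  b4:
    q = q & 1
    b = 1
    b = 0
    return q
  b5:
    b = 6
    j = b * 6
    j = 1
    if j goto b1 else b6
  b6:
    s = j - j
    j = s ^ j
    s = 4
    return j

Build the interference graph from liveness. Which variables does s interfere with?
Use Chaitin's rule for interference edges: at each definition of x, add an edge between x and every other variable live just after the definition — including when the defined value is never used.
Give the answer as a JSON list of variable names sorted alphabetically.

Answer: ["j", "m", "q"]

Derivation:
Per-block:
  b0 def {m,q} use ∅
  b1 def {q} use {m}
  b2 def {j} use ∅
  b3 def {j,m,s} use ∅
  b4 def {b,q} use {q}
  b5 def {b,j} use ∅
  b6 def {j,s} use {j}

Backward fixpoint:
  live b0: ∅→{m}
  live b1: {m}→{m,q}
  live b2: {m,q}→{m,q}
  live b3: {q}→{m,q}
  live b4: {q}→∅
  live b5: {m}→{j,m}
  live b6: {j}→∅

Interference:
  b: {m,q}
  j: {m,q,s}
  m: {b,j,q,s}
  q: {b,j,m,s}
  s: {j,m,q}

N(s) = ["j", "m", "q"]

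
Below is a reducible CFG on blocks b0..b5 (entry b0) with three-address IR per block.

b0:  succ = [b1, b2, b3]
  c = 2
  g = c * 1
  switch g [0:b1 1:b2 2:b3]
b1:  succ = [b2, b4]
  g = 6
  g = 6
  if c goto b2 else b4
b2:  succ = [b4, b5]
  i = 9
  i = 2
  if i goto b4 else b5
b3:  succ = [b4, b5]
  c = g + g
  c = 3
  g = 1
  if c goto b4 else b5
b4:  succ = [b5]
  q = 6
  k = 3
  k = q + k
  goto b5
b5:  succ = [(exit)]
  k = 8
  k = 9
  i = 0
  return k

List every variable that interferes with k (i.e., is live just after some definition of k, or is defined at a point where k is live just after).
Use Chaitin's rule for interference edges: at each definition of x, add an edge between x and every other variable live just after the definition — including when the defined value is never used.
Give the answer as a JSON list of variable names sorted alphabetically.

Block summaries:
  b0: def={c,g} ue=∅
  b1: def={g} ue={c}
  b2: def={i} ue=∅
  b3: def={c,g} ue={g}
  b4: def={k,q} ue=∅
  b5: def={i,k} ue=∅

Live sets:
  b0 li=∅ lo={c,g}
  b1 li={c} lo=∅
  b2 li=∅ lo=∅
  b3 li={g} lo=∅
  b4 li=∅ lo=∅
  b5 li=∅ lo=∅

Interfere edges:
  c — {g}
  g — {c}
  i — {k}
  k — {i,q}
  q — {k}

N(k) = ["i", "q"]

Answer: ["i", "q"]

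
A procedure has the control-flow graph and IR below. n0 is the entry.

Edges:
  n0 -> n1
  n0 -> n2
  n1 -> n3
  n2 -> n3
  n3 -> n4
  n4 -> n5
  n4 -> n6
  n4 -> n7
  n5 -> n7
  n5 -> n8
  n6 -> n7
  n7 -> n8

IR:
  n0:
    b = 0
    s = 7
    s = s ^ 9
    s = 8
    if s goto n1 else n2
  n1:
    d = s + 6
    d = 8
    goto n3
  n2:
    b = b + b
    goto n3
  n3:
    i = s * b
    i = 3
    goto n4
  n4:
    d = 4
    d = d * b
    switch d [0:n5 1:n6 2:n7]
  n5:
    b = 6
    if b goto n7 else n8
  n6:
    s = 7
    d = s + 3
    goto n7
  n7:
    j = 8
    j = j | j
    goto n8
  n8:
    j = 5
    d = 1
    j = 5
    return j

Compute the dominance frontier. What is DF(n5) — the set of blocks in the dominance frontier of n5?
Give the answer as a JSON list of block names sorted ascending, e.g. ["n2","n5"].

Answer: ["n7", "n8"]

Working:
idom tree: n1←n0 n2←n0 n3←n0 n4←n3 n5←n4 n6←n4 n7←n4 n8←n4
Join-block Dom:
  n3: preds {n1,n2}: {n0,n1} ∩ {n0,n2} = {n0}; idom=n0
  n7: preds {n4,n5,n6}: {n0,n3,n4} ∩ {n0,n3,n4,n5} ∩ {n0,n3,n4,n6} = {n0,n3,n4}; idom=n4
  n8: preds {n5,n7}: {n0,n3,n4,n5} ∩ {n0,n3,n4,n7} = {n0,n3,n4}; idom=n4

DF derivation:
  n3←n1: walk n1 to n0
  n3←n2: walk n2 to n0
  n7←n4: walk · to n4
  n7←n5: walk n5 to n4
  n7←n6: walk n6 to n4
  n8←n5: walk n5 to n4
  n8←n7: walk n7 to n4
  n0: DF=∅
  n1: DF={n3}
  n2: DF={n3}
  n3: DF=∅
  n4: DF=∅
  n5: DF={n7,n8}
  n6: DF={n7}
  n7: DF={n8}
  n8: DF=∅

DF(n5) = ["n7", "n8"]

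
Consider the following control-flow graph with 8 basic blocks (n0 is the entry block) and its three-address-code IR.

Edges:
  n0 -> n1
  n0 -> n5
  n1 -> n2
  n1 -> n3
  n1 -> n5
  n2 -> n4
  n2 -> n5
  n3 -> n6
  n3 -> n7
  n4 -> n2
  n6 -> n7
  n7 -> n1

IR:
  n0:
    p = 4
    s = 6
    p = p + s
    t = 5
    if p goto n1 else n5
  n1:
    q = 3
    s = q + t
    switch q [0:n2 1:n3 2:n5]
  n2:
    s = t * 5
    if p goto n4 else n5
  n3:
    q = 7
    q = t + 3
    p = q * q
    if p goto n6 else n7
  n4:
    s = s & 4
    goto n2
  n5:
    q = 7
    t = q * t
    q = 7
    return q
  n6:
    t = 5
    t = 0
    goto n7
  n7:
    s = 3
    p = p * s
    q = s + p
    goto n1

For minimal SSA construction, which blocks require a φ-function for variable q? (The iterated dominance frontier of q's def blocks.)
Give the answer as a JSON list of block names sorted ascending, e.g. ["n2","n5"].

idom tree: n1←n0 n2←n1 n3←n1 n4←n2 n5←n0 n6←n3 n7←n3
Dom∩ at merges:
  n1: preds {n0,n7}: {n0} ∩ {n0,n1,n3,n7} = {n0}; idom=n0
  n2: preds {n1,n4}: {n0,n1} ∩ {n0,n1,n2,n4} = {n0,n1}; idom=n1
  n5: preds {n0,n1,n2}: {n0} ∩ {n0,n1} ∩ {n0,n1,n2} = {n0}; idom=n0
  n7: preds {n3,n6}: {n0,n1,n3} ∩ {n0,n1,n3,n6} = {n0,n1,n3}; idom=n3

DF derivation:
  join n1 pred n0: · stop@n0
  join n1 pred n7: n7→n3→n1 stop@n0
  join n2 pred n1: · stop@n1
  join n2 pred n4: n4→n2 stop@n1
  join n5 pred n0: · stop@n0
  join n5 pred n1: n1 stop@n0
  join n5 pred n2: n2→n1 stop@n0
  join n7 pred n3: · stop@n3
  join n7 pred n6: n6 stop@n3
  n0 → ∅
  n1 → {n1,n5}
  n2 → {n2,n5}
  n3 → {n1}
  n4 → {n2}
  n5 → ∅
  n6 → {n7}
  n7 → {n1}

φ for q: defs {n1,n3,n5,n7}
  DF⁺ = {n1,n5}

Answer: ["n1", "n5"]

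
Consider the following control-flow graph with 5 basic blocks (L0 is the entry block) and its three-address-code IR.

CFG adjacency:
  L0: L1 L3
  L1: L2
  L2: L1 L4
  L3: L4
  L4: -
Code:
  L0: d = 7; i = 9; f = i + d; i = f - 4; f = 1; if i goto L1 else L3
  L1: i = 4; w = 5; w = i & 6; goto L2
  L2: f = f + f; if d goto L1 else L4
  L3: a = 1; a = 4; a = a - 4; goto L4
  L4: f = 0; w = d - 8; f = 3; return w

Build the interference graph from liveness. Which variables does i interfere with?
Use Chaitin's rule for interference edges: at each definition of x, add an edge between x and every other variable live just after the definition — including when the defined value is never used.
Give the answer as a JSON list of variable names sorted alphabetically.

Block summaries:
  L0: {d,f,i} / ∅
  L1: {i,w} / ∅
  L2: {f} / {d,f}
  L3: {a} / ∅
  L4: {f,w} / {d}

Backward fixpoint:
  live L0: ∅→{d,f}
  live L1: {d,f}→{d,f}
  live L2: {d,f}→{d,f}
  live L3: {d}→{d}
  live L4: {d}→∅

Conflict graph:
  a↔{d}
  d↔{a,f,i,w}
  f↔{d,i,w}
  i↔{d,f,w}
  w↔{d,f,i}

N(i) = ["d", "f", "w"]

Answer: ["d", "f", "w"]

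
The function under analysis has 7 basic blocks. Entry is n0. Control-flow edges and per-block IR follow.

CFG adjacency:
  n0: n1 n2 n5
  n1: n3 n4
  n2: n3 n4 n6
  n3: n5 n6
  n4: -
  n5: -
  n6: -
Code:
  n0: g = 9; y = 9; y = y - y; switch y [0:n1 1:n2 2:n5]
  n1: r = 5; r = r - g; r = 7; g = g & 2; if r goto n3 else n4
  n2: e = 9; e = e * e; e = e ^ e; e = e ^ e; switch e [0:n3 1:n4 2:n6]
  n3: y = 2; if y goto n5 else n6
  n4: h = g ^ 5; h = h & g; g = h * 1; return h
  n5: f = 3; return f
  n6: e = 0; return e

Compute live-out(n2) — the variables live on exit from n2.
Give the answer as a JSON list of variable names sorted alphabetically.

def/use:
  n0: def={g,y} ue=∅
  n1: def={g,r} ue={g}
  n2: def={e} ue=∅
  n3: def={y} ue=∅
  n4: def={g,h} ue={g}
  n5: def={f} ue=∅
  n6: def={e} ue=∅

Liveness:
  n0: in=∅ out={g}
  n1: in={g} out={g}
  n2: in={g} out={g}
  n3: in=∅ out=∅
  n4: in={g} out=∅
  n5: in=∅ out=∅
  n6: in=∅ out=∅

live-out(n2) = ["g"]

Answer: ["g"]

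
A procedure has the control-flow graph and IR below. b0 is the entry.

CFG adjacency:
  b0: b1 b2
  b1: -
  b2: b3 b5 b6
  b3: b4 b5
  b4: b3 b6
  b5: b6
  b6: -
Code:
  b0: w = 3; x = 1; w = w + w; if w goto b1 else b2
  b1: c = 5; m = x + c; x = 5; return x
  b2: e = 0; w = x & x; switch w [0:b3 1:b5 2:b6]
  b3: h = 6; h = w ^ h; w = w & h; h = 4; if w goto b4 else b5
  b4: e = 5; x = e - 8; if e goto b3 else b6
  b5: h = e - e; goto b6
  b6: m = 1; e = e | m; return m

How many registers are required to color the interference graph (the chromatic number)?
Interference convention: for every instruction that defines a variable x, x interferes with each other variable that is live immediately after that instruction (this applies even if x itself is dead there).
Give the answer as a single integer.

Answer: 3

Analysis:
def/use:
  b0: def={w,x} ue=∅
  b1: def={c,m,x} ue={x}
  b2: def={e,w} ue={x}
  b3: def={h,w} ue={w}
  b4: def={e,x} ue=∅
  b5: def={h} ue={e}
  b6: def={e,m} ue={e}

Liveness:
  b0: in=∅ out={x}
  b1: in={x} out=∅
  b2: in={x} out={e,w}
  b3: in={e,w} out={e,w}
  b4: in={w} out={e,w}
  b5: in={e} out={e}
  b6: in={e} out=∅

Interfere edges:
  c: {x}
  e: {h,m,w,x}
  h: {e,w}
  m: {e}
  w: {e,h,x}
  x: {c,e,w}

Registers:
  lower bound: {e,h,w} mutually conflict ⇒ χ ≥ 3
  assign c→r0 e→r0 h→r2 m→r1 w→r1 x→r2 — no edge inside a register ⇒ χ ≤ 3
  χ = 3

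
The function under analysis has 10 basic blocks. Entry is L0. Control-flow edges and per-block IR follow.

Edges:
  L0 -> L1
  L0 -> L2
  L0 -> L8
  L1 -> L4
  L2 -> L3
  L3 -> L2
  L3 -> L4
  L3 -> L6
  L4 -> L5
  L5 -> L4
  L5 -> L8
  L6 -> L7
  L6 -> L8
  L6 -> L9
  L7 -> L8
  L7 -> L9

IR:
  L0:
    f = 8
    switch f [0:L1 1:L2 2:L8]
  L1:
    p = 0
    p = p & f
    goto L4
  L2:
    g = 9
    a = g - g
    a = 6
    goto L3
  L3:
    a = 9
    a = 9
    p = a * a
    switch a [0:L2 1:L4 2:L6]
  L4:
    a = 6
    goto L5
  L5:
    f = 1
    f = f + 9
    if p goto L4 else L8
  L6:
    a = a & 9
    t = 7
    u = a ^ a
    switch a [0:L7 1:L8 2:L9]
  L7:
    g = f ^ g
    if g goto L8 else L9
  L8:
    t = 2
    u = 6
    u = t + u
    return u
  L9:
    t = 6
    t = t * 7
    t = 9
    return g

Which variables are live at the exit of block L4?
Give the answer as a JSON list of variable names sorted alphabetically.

Block summaries:
  L0: {f} / ∅
  L1: {p} / {f}
  L2: {a,g} / ∅
  L3: {a,p} / ∅
  L4: {a} / ∅
  L5: {f} / {p}
  L6: {a,t,u} / {a}
  L7: {g} / {f,g}
  L8: {t,u} / ∅
  L9: {t} / {g}

Liveness:
  L0 li=∅ lo={f}
  L1 li={f} lo={p}
  L2 li={f} lo={f,g}
  L3 li={f,g} lo={a,f,g,p}
  L4 li={p} lo={p}
  L5 li={p} lo={p}
  L6 li={a,f,g} lo={f,g}
  L7 li={f,g} lo={g}
  L8 li=∅ lo=∅
  L9 li={g} lo=∅

live-out(L4) = ["p"]

Answer: ["p"]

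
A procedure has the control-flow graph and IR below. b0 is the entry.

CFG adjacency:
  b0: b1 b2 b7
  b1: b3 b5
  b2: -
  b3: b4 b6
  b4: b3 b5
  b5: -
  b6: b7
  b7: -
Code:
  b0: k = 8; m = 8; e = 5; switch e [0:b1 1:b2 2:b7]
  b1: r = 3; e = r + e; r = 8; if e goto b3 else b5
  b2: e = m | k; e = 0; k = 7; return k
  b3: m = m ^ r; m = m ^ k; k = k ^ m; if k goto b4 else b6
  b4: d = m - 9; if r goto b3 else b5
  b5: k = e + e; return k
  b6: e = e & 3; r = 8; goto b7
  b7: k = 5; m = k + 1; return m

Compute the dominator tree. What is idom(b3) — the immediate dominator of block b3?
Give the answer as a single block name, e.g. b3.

idom tree: b1←b0 b2←b0 b3←b1 b4←b3 b5←b1 b6←b3 b7←b0
Join-block Dom:
  b3: preds {b1,b4}: {b0,b1} ∩ {b0,b1,b3,b4} = {b0,b1}; idom=b1
  b5: preds {b1,b4}: {b0,b1} ∩ {b0,b1,b3,b4} = {b0,b1}; idom=b1
  b7: preds {b0,b6}: {b0} ∩ {b0,b1,b3,b6} = {b0}; idom=b0

idom(b3) = b1

Answer: b1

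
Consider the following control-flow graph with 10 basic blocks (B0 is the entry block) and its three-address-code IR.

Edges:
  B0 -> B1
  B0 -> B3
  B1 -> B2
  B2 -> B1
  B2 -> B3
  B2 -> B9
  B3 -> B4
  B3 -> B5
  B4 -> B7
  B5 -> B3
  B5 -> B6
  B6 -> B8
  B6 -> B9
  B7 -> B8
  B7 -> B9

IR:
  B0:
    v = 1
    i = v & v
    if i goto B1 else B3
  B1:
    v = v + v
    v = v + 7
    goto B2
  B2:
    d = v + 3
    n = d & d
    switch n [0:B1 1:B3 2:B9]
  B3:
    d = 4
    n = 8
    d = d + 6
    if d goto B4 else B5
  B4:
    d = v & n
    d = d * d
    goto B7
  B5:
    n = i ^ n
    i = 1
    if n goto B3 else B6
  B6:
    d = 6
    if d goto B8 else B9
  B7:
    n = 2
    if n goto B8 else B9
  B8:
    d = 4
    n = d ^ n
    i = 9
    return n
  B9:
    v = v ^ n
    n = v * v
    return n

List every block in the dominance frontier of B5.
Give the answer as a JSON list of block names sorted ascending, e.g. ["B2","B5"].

idom tree: B1←B0 B2←B1 B3←B0 B4←B3 B5←B3 B6←B5 B7←B4 B8←B3 B9←B0
Dom∩ at merges:
  B1: preds {B0,B2}: {B0} ∩ {B0,B1,B2} = {B0}; idom=B0
  B3: preds {B0,B2,B5}: {B0} ∩ {B0,B1,B2} ∩ {B0,B3,B5} = {B0}; idom=B0
  B8: preds {B6,B7}: {B0,B3,B5,B6} ∩ {B0,B3,B4,B7} = {B0,B3}; idom=B3
  B9: preds {B2,B6,B7}: {B0,B1,B2} ∩ {B0,B3,B5,B6} ∩ {B0,B3,B4,B7} = {B0}; idom=B0

DF derivation:
  join B1 pred B0: · stop@B0
  join B1 pred B2: B2→B1 stop@B0
  join B3 pred B0: · stop@B0
  join B3 pred B2: B2→B1 stop@B0
  join B3 pred B5: B5→B3 stop@B0
  join B8 pred B6: B6→B5 stop@B3
  join B8 pred B7: B7→B4 stop@B3
  join B9 pred B2: B2→B1 stop@B0
  join B9 pred B6: B6→B5→B3 stop@B0
  join B9 pred B7: B7→B4→B3 stop@B0
  B0: DF=∅
  B1: DF={B1,B3,B9}
  B2: DF={B1,B3,B9}
  B3: DF={B3,B9}
  B4: DF={B8,B9}
  B5: DF={B3,B8,B9}
  B6: DF={B8,B9}
  B7: DF={B8,B9}
  B8: DF=∅
  B9: DF=∅

DF(B5) = ["B3", "B8", "B9"]

Answer: ["B3", "B8", "B9"]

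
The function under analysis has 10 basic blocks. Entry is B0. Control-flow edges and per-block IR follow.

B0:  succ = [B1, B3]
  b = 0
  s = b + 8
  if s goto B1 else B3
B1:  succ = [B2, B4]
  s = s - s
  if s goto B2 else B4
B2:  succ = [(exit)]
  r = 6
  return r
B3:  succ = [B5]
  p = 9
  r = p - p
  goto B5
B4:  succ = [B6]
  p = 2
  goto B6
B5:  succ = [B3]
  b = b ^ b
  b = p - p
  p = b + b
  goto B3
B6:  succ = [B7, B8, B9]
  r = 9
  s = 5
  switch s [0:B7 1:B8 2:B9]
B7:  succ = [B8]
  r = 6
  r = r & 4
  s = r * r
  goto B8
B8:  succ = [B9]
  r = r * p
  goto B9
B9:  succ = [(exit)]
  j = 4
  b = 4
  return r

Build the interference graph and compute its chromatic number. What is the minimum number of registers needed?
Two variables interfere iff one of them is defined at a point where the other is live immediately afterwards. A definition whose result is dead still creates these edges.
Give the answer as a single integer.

def/use:
  B0 def {b,s} use ∅
  B1 def {s} use {s}
  B2 def {r} use ∅
  B3 def {p,r} use ∅
  B4 def {p} use ∅
  B5 def {b,p} use {b,p}
  B6 def {r,s} use ∅
  B7 def {r,s} use ∅
  B8 def {r} use {p,r}
  B9 def {b,j} use {r}

Live sets:
  live B0: ∅→{b,s}
  live B1: {s}→∅
  live B2: ∅→∅
  live B3: {b}→{b,p}
  live B4: ∅→{p}
  live B5: {b,p}→{b}
  live B6: {p}→{p,r}
  live B7: {p}→{p,r}
  live B8: {p,r}→{r}
  live B9: {r}→∅

Interfere edges:
  b↔{p,r,s}
  j↔{r}
  p↔{b,r,s}
  r↔{b,j,p,s}
  s↔{b,p,r}

Colouring:
  {b,p,r,s} pairwise interfere (4-clique) ⇒ χ ≥ 4
  4-colouring: r0={r}  r1={b,j}  r2={p}  r3={s}
  χ = 4

Answer: 4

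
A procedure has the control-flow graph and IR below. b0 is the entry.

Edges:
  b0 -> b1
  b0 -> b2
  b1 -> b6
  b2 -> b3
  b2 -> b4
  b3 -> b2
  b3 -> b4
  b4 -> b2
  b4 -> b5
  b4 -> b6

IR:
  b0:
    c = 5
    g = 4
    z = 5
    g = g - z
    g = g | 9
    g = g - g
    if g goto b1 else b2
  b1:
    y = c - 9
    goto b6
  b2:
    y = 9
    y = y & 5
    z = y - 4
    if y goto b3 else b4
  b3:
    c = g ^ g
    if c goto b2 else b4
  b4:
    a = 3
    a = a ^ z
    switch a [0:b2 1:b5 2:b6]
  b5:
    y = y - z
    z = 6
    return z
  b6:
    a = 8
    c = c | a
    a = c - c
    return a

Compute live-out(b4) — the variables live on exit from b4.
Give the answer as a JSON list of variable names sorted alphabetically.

Per-block:
  b0: {c,g,z} / ∅
  b1: {y} / {c}
  b2: {y,z} / ∅
  b3: {c} / {g}
  b4: {a} / {z}
  b5: {y,z} / {y,z}
  b6: {a,c} / {c}

Backward fixpoint:
  live b0: ∅→{c,g}
  live b1: {c}→{c}
  live b2: {c,g}→{c,g,y,z}
  live b3: {g,y,z}→{c,g,y,z}
  live b4: {c,g,y,z}→{c,g,y,z}
  live b5: {y,z}→∅
  live b6: {c}→∅

live-out(b4) = ["c", "g", "y", "z"]

Answer: ["c", "g", "y", "z"]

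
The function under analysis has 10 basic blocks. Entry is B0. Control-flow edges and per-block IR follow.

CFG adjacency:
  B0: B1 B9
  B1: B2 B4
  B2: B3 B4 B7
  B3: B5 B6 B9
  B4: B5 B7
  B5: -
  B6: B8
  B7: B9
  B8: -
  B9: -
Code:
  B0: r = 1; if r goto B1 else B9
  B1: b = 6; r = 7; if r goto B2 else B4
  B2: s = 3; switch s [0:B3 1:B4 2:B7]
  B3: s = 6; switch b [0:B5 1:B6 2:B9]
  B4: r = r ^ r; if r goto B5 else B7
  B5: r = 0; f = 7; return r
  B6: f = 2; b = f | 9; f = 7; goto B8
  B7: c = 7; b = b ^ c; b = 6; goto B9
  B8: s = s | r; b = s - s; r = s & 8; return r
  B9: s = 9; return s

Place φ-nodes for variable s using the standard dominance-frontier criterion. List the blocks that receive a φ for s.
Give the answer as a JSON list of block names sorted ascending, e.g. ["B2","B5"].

Answer: ["B4", "B5", "B7", "B9"]

Working:
idom tree: B1←B0 B2←B1 B3←B2 B4←B1 B5←B1 B6←B3 B7←B1 B8←B6 B9←B0
Dom at joins:
  B4: preds {B1,B2}: {B0,B1} ∩ {B0,B1,B2} = {B0,B1}; idom=B1
  B5: preds {B3,B4}: {B0,B1,B2,B3} ∩ {B0,B1,B4} = {B0,B1}; idom=B1
  B7: preds {B2,B4}: {B0,B1,B2} ∩ {B0,B1,B4} = {B0,B1}; idom=B1
  B9: preds {B0,B3,B7}: {B0} ∩ {B0,B1,B2,B3} ∩ {B0,B1,B7} = {B0}; idom=B0

Frontier:
  join B4 pred B1: · stop@B1
  join B4 pred B2: B2 stop@B1
  join B5 pred B3: B3→B2 stop@B1
  join B5 pred B4: B4 stop@B1
  join B7 pred B2: B2 stop@B1
  join B7 pred B4: B4 stop@B1
  join B9 pred B0: · stop@B0
  join B9 pred B3: B3→B2→B1 stop@B0
  join B9 pred B7: B7→B1 stop@B0
  DF(B0)=∅
  DF(B1)={B9}
  DF(B2)={B4,B5,B7,B9}
  DF(B3)={B5,B9}
  DF(B4)={B5,B7}
  DF(B5)=∅
  DF(B6)=∅
  DF(B7)={B9}
  DF(B8)=∅
  DF(B9)=∅

φ for s: defs {B2,B3,B8,B9}
  DF⁺ = {B4,B5,B7,B9}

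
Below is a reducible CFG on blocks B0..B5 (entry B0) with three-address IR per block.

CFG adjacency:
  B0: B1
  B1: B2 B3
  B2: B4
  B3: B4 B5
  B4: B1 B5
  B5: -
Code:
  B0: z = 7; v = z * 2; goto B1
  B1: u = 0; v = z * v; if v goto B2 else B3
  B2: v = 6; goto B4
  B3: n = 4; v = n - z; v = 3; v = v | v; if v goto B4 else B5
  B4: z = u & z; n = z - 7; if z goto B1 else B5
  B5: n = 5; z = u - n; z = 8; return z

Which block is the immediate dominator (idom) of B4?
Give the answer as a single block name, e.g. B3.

idom tree: B1←B0 B2←B1 B3←B1 B4←B1 B5←B1
Dom at joins:
  B1: preds {B0,B4}: {B0} ∩ {B0,B1,B4} = {B0}; idom=B0
  B4: preds {B2,B3}: {B0,B1,B2} ∩ {B0,B1,B3} = {B0,B1}; idom=B1
  B5: preds {B3,B4}: {B0,B1,B3} ∩ {B0,B1,B4} = {B0,B1}; idom=B1

idom(B4) = B1

Answer: B1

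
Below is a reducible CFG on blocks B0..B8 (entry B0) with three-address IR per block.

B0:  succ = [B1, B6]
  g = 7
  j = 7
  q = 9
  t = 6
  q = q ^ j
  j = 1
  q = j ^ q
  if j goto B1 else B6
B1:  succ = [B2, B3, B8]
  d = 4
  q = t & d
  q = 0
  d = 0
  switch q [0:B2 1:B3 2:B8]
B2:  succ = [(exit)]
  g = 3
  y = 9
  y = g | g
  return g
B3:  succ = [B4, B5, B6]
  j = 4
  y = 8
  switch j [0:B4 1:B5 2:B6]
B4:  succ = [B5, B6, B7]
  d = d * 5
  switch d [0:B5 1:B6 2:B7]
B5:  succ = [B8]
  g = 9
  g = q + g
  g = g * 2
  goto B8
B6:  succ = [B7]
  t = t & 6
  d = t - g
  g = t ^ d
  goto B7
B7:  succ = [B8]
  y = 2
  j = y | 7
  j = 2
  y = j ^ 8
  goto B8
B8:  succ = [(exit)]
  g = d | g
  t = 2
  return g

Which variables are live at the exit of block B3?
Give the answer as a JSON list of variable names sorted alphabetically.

Answer: ["d", "g", "q", "t"]

Derivation:
Per-block:
  B0 def {g,j,q,t} use ∅
  B1 def {d,q} use {t}
  B2 def {g,y} use ∅
  B3 def {j,y} use ∅
  B4 def {d} use {d}
  B5 def {g} use {q}
  B6 def {d,g,t} use {g,t}
  B7 def {j,y} use ∅
  B8 def {g,t} use {d,g}

Live sets:
  B0: in=∅ out={g,t}
  B1: in={g,t} out={d,g,q,t}
  B2: in=∅ out=∅
  B3: in={d,g,q,t} out={d,g,q,t}
  B4: in={d,g,q,t} out={d,g,q,t}
  B5: in={d,q} out={d,g}
  B6: in={g,t} out={d,g}
  B7: in={d,g} out={d,g}
  B8: in={d,g} out=∅

live-out(B3) = ["d", "g", "q", "t"]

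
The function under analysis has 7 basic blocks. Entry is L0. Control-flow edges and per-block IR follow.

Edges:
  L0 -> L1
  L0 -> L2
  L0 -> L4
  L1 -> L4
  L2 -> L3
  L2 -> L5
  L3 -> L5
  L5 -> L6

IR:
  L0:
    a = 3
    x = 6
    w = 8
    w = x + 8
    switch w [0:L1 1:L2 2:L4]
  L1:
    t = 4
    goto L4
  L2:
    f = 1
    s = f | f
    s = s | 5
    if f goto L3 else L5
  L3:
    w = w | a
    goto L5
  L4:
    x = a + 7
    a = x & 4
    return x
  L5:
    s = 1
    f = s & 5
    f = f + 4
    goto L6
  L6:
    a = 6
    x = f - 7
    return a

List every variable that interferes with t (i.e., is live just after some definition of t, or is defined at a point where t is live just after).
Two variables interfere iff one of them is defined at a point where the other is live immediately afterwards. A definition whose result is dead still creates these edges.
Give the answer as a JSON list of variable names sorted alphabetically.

Answer: ["a"]

Derivation:
Block summaries:
  L0: {a,w,x} / ∅
  L1: {t} / ∅
  L2: {f,s} / ∅
  L3: {w} / {a,w}
  L4: {a,x} / {a}
  L5: {f,s} / ∅
  L6: {a,x} / {f}

Backward fixpoint:
  L0 li=∅ lo={a,w}
  L1 li={a} lo={a}
  L2 li={a,w} lo={a,w}
  L3 li={a,w} lo=∅
  L4 li={a} lo=∅
  L5 li=∅ lo={f}
  L6 li={f} lo=∅

Conflict graph:
  a: {f,s,t,w,x}
  f: {a,s,w}
  s: {a,f,w}
  t: {a}
  w: {a,f,s,x}
  x: {a,w}

N(t) = ["a"]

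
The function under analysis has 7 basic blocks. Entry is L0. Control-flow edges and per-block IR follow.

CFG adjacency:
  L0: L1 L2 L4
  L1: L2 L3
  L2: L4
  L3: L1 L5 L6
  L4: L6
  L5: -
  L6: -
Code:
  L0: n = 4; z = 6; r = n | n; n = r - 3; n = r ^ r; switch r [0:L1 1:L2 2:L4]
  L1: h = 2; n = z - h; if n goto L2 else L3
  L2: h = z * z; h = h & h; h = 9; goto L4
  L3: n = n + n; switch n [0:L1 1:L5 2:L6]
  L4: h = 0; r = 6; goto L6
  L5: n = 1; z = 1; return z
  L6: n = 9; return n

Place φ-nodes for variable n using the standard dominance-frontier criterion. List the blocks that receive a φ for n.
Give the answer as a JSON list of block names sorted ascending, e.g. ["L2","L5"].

idom tree: L1←L0 L2←L0 L3←L1 L4←L0 L5←L3 L6←L0
Dom∩ at merges:
  L1: preds {L0,L3}: {L0} ∩ {L0,L1,L3} = {L0}; idom=L0
  L2: preds {L0,L1}: {L0} ∩ {L0,L1} = {L0}; idom=L0
  L4: preds {L0,L2}: {L0} ∩ {L0,L2} = {L0}; idom=L0
  L6: preds {L3,L4}: {L0,L1,L3} ∩ {L0,L4} = {L0}; idom=L0

DF walk-up:
  join L1 pred L0: · stop@L0
  join L1 pred L3: L3→L1 stop@L0
  join L2 pred L0: · stop@L0
  join L2 pred L1: L1 stop@L0
  join L4 pred L0: · stop@L0
  join L4 pred L2: L2 stop@L0
  join L6 pred L3: L3→L1 stop@L0
  join L6 pred L4: L4 stop@L0
  L0 → ∅
  L1 → {L1,L2,L6}
  L2 → {L4}
  L3 → {L1,L6}
  L4 → {L6}
  L5 → ∅
  L6 → ∅

φ for n: defs {L0,L1,L3,L5,L6}
  DF⁺ = {L1,L2,L4,L6}

Answer: ["L1", "L2", "L4", "L6"]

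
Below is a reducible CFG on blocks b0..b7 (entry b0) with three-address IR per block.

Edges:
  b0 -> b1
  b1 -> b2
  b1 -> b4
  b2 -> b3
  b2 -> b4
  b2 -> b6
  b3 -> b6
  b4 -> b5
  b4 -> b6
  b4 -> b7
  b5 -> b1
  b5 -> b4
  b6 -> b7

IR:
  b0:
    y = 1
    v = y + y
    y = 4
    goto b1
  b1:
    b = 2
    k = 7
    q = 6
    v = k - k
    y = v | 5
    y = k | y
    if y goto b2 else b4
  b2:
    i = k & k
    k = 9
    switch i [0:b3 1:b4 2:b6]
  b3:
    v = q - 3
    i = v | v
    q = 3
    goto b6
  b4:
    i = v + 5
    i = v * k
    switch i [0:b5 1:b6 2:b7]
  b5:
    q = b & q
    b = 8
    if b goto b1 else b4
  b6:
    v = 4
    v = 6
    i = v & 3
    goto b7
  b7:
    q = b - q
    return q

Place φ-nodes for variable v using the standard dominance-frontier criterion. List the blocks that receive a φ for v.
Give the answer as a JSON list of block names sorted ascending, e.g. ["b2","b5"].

Answer: ["b1", "b6", "b7"]

Working:
idom tree: b1←b0 b2←b1 b3←b2 b4←b1 b5←b4 b6←b1 b7←b1
Dom∩ at merges:
  b1: preds {b0,b5}: {b0} ∩ {b0,b1,b4,b5} = {b0}; idom=b0
  b4: preds {b1,b2,b5}: {b0,b1} ∩ {b0,b1,b2} ∩ {b0,b1,b4,b5} = {b0,b1}; idom=b1
  b6: preds {b2,b3,b4}: {b0,b1,b2} ∩ {b0,b1,b2,b3} ∩ {b0,b1,b4} = {b0,b1}; idom=b1
  b7: preds {b4,b6}: {b0,b1,b4} ∩ {b0,b1,b6} = {b0,b1}; idom=b1

DF walk-up:
  b1←b0: walk · to b0
  b1←b5: walk b5→b4→b1 to b0
  b4←b1: walk · to b1
  b4←b2: walk b2 to b1
  b4←b5: walk b5→b4 to b1
  b6←b2: walk b2 to b1
  b6←b3: walk b3→b2 to b1
  b6←b4: walk b4 to b1
  b7←b4: walk b4 to b1
  b7←b6: walk b6 to b1
  b0 → ∅
  b1 → {b1}
  b2 → {b4,b6}
  b3 → {b6}
  b4 → {b1,b4,b6,b7}
  b5 → {b1,b4}
  b6 → {b7}
  b7 → ∅

φ for v: defs {b0,b1,b3,b6}
  DF⁺ = {b1,b6,b7}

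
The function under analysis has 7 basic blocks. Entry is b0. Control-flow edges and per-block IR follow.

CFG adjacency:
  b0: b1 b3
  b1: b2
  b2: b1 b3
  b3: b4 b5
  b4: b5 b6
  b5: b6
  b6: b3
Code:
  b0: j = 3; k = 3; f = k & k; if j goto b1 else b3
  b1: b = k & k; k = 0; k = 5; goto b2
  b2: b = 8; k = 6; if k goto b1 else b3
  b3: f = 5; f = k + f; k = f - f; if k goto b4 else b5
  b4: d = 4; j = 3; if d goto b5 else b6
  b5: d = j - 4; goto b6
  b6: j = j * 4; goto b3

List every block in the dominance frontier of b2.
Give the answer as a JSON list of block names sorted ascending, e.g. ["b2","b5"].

idom tree: b1←b0 b2←b1 b3←b0 b4←b3 b5←b3 b6←b3
Dom at joins:
  b1: preds {b0,b2}: {b0} ∩ {b0,b1,b2} = {b0}; idom=b0
  b3: preds {b0,b2,b6}: {b0} ∩ {b0,b1,b2} ∩ {b0,b3,b6} = {b0}; idom=b0
  b5: preds {b3,b4}: {b0,b3} ∩ {b0,b3,b4} = {b0,b3}; idom=b3
  b6: preds {b4,b5}: {b0,b3,b4} ∩ {b0,b3,b5} = {b0,b3}; idom=b3

DF walk-up:
  b1←b0: walk · to b0
  b1←b2: walk b2→b1 to b0
  b3←b0: walk · to b0
  b3←b2: walk b2→b1 to b0
  b3←b6: walk b6→b3 to b0
  b5←b3: walk · to b3
  b5←b4: walk b4 to b3
  b6←b4: walk b4 to b3
  b6←b5: walk b5 to b3
  b0 → ∅
  b1 → {b1,b3}
  b2 → {b1,b3}
  b3 → {b3}
  b4 → {b5,b6}
  b5 → {b6}
  b6 → {b3}

DF(b2) = ["b1", "b3"]

Answer: ["b1", "b3"]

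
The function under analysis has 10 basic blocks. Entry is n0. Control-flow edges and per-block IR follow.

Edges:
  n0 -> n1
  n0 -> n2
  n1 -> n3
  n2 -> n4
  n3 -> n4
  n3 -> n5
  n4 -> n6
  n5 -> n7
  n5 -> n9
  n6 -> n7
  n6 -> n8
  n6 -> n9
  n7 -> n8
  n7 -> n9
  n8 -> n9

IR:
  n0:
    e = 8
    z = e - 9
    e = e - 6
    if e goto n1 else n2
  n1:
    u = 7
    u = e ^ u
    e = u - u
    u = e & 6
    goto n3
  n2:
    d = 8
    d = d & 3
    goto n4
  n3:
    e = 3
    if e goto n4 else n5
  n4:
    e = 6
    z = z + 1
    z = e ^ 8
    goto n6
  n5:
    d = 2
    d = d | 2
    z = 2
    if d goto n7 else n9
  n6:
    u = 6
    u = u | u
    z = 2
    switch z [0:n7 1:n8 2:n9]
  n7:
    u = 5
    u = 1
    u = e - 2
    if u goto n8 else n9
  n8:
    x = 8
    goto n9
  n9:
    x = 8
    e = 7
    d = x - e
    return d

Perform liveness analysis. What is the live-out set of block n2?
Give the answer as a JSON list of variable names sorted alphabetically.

Answer: ["z"]

Working:
Per-block:
  n0 def {e,z} use ∅
  n1 def {e,u} use {e}
  n2 def {d} use ∅
  n3 def {e} use ∅
  n4 def {e,z} use {z}
  n5 def {d,z} use ∅
  n6 def {u,z} use ∅
  n7 def {u} use {e}
  n8 def {x} use ∅
  n9 def {d,e,x} use ∅

Live sets:
  n0: in=∅ out={e,z}
  n1: in={e,z} out={z}
  n2: in={z} out={z}
  n3: in={z} out={e,z}
  n4: in={z} out={e}
  n5: in={e} out={e}
  n6: in={e} out={e}
  n7: in={e} out=∅
  n8: in=∅ out=∅
  n9: in=∅ out=∅

live-out(n2) = ["z"]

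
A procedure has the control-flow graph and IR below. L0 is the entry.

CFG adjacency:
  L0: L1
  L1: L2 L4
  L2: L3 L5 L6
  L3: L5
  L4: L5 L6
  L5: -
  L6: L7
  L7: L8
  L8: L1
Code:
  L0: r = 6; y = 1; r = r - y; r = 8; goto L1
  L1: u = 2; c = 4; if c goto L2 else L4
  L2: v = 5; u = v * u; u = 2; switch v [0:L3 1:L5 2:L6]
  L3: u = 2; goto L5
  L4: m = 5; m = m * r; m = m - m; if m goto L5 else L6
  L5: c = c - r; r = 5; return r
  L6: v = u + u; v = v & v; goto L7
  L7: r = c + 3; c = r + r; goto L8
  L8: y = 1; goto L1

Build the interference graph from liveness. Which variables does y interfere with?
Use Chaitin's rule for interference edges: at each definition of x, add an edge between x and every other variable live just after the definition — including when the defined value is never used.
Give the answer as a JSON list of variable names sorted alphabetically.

Answer: ["r"]

Working:
Per-block:
  L0: def={r,y} ue=∅
  L1: def={c,u} ue=∅
  L2: def={u,v} ue={u}
  L3: def={u} ue=∅
  L4: def={m} ue={r}
  L5: def={c,r} ue={c,r}
  L6: def={v} ue={u}
  L7: def={c,r} ue={c}
  L8: def={y} ue=∅

Backward fixpoint:
  L0: in=∅ out={r}
  L1: in={r} out={c,r,u}
  L2: in={c,r,u} out={c,r,u}
  L3: in={c,r} out={c,r}
  L4: in={c,r,u} out={c,r,u}
  L5: in={c,r} out=∅
  L6: in={c,u} out={c}
  L7: in={c} out={r}
  L8: in={r} out={r}

Interfere edges:
  c↔{m,r,u,v}
  m↔{c,r,u}
  r↔{c,m,u,v,y}
  u↔{c,m,r,v}
  v↔{c,r,u}
  y↔{r}

N(y) = ["r"]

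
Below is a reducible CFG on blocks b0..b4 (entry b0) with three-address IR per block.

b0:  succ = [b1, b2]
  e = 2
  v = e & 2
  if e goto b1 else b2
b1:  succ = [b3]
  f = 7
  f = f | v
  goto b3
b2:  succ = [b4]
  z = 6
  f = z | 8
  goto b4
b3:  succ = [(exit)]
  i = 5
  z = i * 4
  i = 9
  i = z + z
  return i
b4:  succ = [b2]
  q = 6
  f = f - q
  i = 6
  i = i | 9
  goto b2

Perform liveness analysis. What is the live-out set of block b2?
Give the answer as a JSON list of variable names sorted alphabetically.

Answer: ["f"]

Derivation:
Block summaries:
  b0 def {e,v} use ∅
  b1 def {f} use {v}
  b2 def {f,z} use ∅
  b3 def {i,z} use ∅
  b4 def {f,i,q} use {f}

Liveness:
  live b0: ∅→{v}
  live b1: {v}→∅
  live b2: ∅→{f}
  live b3: ∅→∅
  live b4: {f}→∅

live-out(b2) = ["f"]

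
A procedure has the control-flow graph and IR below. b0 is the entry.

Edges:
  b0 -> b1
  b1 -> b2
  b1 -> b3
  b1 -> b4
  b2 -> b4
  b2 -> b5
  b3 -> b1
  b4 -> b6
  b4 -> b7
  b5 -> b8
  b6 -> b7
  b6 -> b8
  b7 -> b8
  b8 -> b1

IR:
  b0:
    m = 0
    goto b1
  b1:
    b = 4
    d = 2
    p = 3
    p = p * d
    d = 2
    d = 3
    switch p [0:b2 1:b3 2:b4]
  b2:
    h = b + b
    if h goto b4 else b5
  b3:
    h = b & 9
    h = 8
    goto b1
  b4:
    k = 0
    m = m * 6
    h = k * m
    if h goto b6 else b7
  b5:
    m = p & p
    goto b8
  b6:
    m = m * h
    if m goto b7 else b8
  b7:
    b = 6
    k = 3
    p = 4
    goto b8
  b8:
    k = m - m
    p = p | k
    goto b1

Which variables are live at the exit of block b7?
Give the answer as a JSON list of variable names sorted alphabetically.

Answer: ["m", "p"]

Analysis:
Block summaries:
  b0: def={m} ue=∅
  b1: def={b,d,p} ue=∅
  b2: def={h} ue={b}
  b3: def={h} ue={b}
  b4: def={h,k,m} ue={m}
  b5: def={m} ue={p}
  b6: def={m} ue={h,m}
  b7: def={b,k,p} ue=∅
  b8: def={k,p} ue={m,p}

Liveness:
  b0 li=∅ lo={m}
  b1 li={m} lo={b,m,p}
  b2 li={b,m,p} lo={m,p}
  b3 li={b,m} lo={m}
  b4 li={m,p} lo={h,m,p}
  b5 li={p} lo={m,p}
  b6 li={h,m,p} lo={m,p}
  b7 li={m} lo={m,p}
  b8 li={m,p} lo={m}

live-out(b7) = ["m", "p"]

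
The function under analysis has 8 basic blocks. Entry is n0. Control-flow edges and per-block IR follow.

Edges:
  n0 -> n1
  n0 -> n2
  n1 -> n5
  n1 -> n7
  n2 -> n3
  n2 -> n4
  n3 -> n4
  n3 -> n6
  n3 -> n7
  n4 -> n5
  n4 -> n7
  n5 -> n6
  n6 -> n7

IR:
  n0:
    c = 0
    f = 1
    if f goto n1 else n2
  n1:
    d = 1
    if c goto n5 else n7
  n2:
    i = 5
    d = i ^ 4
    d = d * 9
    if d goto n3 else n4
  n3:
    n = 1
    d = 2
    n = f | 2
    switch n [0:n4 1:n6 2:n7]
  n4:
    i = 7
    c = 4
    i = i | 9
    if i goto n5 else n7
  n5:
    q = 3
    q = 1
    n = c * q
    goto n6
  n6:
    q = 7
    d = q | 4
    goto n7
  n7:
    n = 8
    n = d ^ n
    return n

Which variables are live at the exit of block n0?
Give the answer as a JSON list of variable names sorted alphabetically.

Answer: ["c", "f"]

Working:
def/use:
  n0 def {c,f} use ∅
  n1 def {d} use {c}
  n2 def {d,i} use ∅
  n3 def {d,n} use {f}
  n4 def {c,i} use ∅
  n5 def {n,q} use {c}
  n6 def {d,q} use ∅
  n7 def {n} use {d}

Liveness:
  live n0: ∅→{c,f}
  live n1: {c}→{c,d}
  live n2: {f}→{d,f}
  live n3: {f}→{d}
  live n4: {d}→{c,d}
  live n5: {c}→∅
  live n6: ∅→{d}
  live n7: {d}→∅

live-out(n0) = ["c", "f"]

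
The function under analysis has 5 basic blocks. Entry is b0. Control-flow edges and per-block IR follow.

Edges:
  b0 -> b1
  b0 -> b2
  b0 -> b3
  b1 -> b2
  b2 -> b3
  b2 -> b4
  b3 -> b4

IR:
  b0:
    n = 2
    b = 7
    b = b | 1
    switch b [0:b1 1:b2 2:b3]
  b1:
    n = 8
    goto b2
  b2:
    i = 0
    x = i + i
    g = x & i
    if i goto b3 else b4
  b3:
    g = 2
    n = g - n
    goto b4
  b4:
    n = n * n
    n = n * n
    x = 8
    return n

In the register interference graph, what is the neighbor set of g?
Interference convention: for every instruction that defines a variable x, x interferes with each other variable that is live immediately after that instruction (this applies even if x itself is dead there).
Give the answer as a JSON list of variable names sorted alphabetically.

Block summaries:
  b0: def={b,n} ue=∅
  b1: def={n} ue=∅
  b2: def={g,i,x} ue=∅
  b3: def={g,n} ue={n}
  b4: def={n,x} ue={n}

Live sets:
  b0 li=∅ lo={n}
  b1 li=∅ lo={n}
  b2 li={n} lo={n}
  b3 li={n} lo={n}
  b4 li={n} lo=∅

Interfere edges:
  b↔{n}
  g↔{i,n}
  i↔{g,n,x}
  n↔{b,g,i,x}
  x↔{i,n}

N(g) = ["i", "n"]

Answer: ["i", "n"]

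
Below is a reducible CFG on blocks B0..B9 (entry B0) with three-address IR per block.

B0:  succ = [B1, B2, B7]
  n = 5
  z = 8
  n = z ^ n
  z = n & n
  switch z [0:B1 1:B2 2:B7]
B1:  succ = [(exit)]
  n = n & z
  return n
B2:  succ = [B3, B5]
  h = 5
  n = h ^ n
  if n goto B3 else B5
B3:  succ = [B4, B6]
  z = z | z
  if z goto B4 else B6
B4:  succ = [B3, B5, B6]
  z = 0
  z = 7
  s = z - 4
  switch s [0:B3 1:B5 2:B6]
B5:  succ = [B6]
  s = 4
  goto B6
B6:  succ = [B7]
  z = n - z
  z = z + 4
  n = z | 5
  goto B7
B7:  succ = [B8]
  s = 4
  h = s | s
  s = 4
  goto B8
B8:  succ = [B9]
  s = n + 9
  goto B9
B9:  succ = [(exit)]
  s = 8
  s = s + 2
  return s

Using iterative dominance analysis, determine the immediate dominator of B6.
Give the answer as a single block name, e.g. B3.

Answer: B2

Analysis:
idom tree: B1←B0 B2←B0 B3←B2 B4←B3 B5←B2 B6←B2 B7←B0 B8←B7 B9←B8
Join-block Dom:
  B3: preds {B2,B4}: {B0,B2} ∩ {B0,B2,B3,B4} = {B0,B2}; idom=B2
  B5: preds {B2,B4}: {B0,B2} ∩ {B0,B2,B3,B4} = {B0,B2}; idom=B2
  B6: preds {B3,B4,B5}: {B0,B2,B3} ∩ {B0,B2,B3,B4} ∩ {B0,B2,B5} = {B0,B2}; idom=B2
  B7: preds {B0,B6}: {B0} ∩ {B0,B2,B6} = {B0}; idom=B0

idom(B6) = B2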